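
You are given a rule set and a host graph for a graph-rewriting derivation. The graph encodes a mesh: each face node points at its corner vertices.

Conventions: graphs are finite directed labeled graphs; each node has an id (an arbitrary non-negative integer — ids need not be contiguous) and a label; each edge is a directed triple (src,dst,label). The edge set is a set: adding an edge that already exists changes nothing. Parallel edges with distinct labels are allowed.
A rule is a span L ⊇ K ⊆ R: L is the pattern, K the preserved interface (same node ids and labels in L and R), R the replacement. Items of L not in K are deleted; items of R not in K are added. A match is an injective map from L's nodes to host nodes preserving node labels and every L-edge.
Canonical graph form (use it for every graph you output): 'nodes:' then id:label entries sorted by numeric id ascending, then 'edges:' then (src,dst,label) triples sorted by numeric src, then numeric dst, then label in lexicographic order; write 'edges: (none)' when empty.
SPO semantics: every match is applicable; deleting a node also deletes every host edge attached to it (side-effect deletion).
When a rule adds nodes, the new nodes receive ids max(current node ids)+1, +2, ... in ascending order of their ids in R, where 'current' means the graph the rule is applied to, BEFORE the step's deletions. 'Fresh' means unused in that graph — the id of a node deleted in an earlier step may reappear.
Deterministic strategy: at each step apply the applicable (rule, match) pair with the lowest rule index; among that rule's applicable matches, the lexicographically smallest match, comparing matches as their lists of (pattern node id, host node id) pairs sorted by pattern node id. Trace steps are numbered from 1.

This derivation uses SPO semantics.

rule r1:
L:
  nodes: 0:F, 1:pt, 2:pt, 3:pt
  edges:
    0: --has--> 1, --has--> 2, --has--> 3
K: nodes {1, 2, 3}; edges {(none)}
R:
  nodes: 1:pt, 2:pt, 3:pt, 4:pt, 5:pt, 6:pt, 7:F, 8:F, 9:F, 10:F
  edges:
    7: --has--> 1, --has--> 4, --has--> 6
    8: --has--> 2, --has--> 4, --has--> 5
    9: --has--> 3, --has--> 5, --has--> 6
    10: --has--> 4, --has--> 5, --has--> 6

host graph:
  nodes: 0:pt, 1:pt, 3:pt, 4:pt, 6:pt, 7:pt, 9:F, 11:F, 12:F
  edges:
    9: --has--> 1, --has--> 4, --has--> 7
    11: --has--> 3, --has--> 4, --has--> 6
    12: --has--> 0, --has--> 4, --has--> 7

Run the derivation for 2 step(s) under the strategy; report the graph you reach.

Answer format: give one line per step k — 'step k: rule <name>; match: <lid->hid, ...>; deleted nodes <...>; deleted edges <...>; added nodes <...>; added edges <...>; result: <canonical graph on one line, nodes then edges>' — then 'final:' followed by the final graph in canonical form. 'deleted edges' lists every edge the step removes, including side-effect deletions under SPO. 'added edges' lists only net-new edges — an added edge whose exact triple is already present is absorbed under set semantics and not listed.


step 1: rule r1; match: 0->9, 1->1, 2->4, 3->7; deleted nodes 9; deleted edges (9,1,has); (9,4,has); (9,7,has); added nodes 13, 14, 15, 16, 17, 18, 19; added edges (16,1,has); (16,13,has); (16,15,has); (17,4,has); (17,13,has); (17,14,has); (18,7,has); (18,14,has); (18,15,has); (19,13,has); (19,14,has); (19,15,has); result: nodes: 0:pt, 1:pt, 3:pt, 4:pt, 6:pt, 7:pt, 11:F, 12:F, 13:pt, 14:pt, 15:pt, 16:F, 17:F, 18:F, 19:F edges: (11,3,has); (11,4,has); (11,6,has); (12,0,has); (12,4,has); (12,7,has); (16,1,has); (16,13,has); (16,15,has); (17,4,has); (17,13,has); (17,14,has); (18,7,has); (18,14,has); (18,15,has); (19,13,has); (19,14,has); (19,15,has)
step 2: rule r1; match: 0->11, 1->3, 2->4, 3->6; deleted nodes 11; deleted edges (11,3,has); (11,4,has); (11,6,has); added nodes 20, 21, 22, 23, 24, 25, 26; added edges (23,3,has); (23,20,has); (23,22,has); (24,4,has); (24,20,has); (24,21,has); (25,6,has); (25,21,has); (25,22,has); (26,20,has); (26,21,has); (26,22,has); result: nodes: 0:pt, 1:pt, 3:pt, 4:pt, 6:pt, 7:pt, 12:F, 13:pt, 14:pt, 15:pt, 16:F, 17:F, 18:F, 19:F, 20:pt, 21:pt, 22:pt, 23:F, 24:F, 25:F, 26:F edges: (12,0,has); (12,4,has); (12,7,has); (16,1,has); (16,13,has); (16,15,has); (17,4,has); (17,13,has); (17,14,has); (18,7,has); (18,14,has); (18,15,has); (19,13,has); (19,14,has); (19,15,has); (23,3,has); (23,20,has); (23,22,has); (24,4,has); (24,20,has); (24,21,has); (25,6,has); (25,21,has); (25,22,has); (26,20,has); (26,21,has); (26,22,has)
final:
nodes: 0:pt, 1:pt, 3:pt, 4:pt, 6:pt, 7:pt, 12:F, 13:pt, 14:pt, 15:pt, 16:F, 17:F, 18:F, 19:F, 20:pt, 21:pt, 22:pt, 23:F, 24:F, 25:F, 26:F
edges: (12,0,has); (12,4,has); (12,7,has); (16,1,has); (16,13,has); (16,15,has); (17,4,has); (17,13,has); (17,14,has); (18,7,has); (18,14,has); (18,15,has); (19,13,has); (19,14,has); (19,15,has); (23,3,has); (23,20,has); (23,22,has); (24,4,has); (24,20,has); (24,21,has); (25,6,has); (25,21,has); (25,22,has); (26,20,has); (26,21,has); (26,22,has)


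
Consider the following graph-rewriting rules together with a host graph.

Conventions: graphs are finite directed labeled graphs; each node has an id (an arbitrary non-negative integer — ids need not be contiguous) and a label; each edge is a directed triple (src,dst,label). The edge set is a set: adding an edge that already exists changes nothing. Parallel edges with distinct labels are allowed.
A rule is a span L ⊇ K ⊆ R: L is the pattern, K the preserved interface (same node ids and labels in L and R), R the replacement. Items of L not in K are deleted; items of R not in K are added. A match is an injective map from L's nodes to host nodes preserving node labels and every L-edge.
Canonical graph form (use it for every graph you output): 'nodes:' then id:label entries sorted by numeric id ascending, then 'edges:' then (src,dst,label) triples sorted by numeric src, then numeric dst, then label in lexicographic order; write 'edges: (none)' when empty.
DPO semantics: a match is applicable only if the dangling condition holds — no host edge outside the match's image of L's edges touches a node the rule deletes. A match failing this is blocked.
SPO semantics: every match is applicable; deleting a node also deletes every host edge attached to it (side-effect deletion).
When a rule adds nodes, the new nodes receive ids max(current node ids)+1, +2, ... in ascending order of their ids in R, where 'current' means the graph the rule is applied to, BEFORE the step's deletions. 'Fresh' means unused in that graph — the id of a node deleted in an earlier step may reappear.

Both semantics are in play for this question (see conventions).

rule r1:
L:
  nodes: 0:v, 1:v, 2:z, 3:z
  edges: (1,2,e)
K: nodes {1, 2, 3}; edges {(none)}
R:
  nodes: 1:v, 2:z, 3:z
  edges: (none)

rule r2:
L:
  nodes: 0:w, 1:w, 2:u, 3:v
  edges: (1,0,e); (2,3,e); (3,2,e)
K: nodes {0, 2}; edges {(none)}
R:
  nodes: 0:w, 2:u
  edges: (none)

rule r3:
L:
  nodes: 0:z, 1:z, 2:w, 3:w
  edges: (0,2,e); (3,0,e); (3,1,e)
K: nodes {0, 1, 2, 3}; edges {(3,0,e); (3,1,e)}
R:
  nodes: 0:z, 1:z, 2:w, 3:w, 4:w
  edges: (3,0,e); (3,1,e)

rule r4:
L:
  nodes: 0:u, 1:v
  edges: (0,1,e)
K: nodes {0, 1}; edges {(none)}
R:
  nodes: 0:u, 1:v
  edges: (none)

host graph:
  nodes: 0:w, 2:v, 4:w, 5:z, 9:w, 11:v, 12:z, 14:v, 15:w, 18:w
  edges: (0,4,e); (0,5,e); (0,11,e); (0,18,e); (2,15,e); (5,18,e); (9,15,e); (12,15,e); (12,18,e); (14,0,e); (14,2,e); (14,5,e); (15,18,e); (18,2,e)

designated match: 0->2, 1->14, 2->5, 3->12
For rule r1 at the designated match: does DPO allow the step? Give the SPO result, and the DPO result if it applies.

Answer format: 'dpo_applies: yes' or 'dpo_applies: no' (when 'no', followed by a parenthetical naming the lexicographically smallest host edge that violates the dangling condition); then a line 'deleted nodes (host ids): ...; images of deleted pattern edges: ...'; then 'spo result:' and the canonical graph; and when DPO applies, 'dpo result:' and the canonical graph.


dpo_applies: no
(the rule deletes node 2, which keeps host edge (2,15,e) outside the match image — the dangling condition fails, DPO blocks; SPO proceeds and side-deletes such edges)
deleted nodes (host ids): 2; images of deleted pattern edges: (14,5,e)
spo result:
nodes: 0:w, 4:w, 5:z, 9:w, 11:v, 12:z, 14:v, 15:w, 18:w
edges: (0,4,e); (0,5,e); (0,11,e); (0,18,e); (5,18,e); (9,15,e); (12,15,e); (12,18,e); (14,0,e); (15,18,e)


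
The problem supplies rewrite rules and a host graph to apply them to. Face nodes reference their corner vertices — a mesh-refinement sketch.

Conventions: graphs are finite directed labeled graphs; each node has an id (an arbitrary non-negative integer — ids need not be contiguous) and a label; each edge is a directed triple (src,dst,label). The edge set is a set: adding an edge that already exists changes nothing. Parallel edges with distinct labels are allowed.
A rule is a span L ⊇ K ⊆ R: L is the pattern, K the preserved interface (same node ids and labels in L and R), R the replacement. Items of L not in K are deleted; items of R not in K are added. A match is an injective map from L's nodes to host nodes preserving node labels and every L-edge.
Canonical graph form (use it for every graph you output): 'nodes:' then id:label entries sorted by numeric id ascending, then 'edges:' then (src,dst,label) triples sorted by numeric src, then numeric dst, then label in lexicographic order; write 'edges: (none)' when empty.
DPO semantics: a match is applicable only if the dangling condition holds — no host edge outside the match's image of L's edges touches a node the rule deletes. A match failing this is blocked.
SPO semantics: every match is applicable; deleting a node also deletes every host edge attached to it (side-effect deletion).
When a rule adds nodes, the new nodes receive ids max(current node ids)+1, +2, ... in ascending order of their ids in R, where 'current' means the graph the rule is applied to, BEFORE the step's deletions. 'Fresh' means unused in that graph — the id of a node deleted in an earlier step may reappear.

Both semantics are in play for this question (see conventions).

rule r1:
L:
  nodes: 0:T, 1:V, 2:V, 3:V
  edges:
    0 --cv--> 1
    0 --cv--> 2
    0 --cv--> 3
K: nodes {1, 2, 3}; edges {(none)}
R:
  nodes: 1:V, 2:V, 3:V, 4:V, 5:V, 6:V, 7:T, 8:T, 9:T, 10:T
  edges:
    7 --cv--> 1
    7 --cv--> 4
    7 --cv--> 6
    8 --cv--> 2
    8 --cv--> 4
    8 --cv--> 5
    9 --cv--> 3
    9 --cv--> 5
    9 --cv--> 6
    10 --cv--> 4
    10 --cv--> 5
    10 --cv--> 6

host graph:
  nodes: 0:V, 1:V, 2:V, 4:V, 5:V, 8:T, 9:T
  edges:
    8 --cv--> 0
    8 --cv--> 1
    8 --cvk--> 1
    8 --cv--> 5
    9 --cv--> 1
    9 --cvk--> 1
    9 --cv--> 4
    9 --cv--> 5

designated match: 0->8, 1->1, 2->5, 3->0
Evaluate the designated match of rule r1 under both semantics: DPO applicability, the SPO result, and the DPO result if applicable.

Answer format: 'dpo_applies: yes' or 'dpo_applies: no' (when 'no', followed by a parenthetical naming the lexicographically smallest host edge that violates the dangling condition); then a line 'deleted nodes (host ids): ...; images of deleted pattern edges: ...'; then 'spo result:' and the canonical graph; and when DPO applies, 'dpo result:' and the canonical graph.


dpo_applies: no
(the rule deletes node 8, which keeps host edge (8,1,cvk) outside the match image — the dangling condition fails, DPO blocks; SPO proceeds and side-deletes such edges)
deleted nodes (host ids): 8; images of deleted pattern edges: (8,0,cv); (8,1,cv); (8,5,cv)
spo result:
nodes: 0:V, 1:V, 2:V, 4:V, 5:V, 9:T, 10:V, 11:V, 12:V, 13:T, 14:T, 15:T, 16:T
edges: (9,1,cv); (9,1,cvk); (9,4,cv); (9,5,cv); (13,1,cv); (13,10,cv); (13,12,cv); (14,5,cv); (14,10,cv); (14,11,cv); (15,0,cv); (15,11,cv); (15,12,cv); (16,10,cv); (16,11,cv); (16,12,cv)


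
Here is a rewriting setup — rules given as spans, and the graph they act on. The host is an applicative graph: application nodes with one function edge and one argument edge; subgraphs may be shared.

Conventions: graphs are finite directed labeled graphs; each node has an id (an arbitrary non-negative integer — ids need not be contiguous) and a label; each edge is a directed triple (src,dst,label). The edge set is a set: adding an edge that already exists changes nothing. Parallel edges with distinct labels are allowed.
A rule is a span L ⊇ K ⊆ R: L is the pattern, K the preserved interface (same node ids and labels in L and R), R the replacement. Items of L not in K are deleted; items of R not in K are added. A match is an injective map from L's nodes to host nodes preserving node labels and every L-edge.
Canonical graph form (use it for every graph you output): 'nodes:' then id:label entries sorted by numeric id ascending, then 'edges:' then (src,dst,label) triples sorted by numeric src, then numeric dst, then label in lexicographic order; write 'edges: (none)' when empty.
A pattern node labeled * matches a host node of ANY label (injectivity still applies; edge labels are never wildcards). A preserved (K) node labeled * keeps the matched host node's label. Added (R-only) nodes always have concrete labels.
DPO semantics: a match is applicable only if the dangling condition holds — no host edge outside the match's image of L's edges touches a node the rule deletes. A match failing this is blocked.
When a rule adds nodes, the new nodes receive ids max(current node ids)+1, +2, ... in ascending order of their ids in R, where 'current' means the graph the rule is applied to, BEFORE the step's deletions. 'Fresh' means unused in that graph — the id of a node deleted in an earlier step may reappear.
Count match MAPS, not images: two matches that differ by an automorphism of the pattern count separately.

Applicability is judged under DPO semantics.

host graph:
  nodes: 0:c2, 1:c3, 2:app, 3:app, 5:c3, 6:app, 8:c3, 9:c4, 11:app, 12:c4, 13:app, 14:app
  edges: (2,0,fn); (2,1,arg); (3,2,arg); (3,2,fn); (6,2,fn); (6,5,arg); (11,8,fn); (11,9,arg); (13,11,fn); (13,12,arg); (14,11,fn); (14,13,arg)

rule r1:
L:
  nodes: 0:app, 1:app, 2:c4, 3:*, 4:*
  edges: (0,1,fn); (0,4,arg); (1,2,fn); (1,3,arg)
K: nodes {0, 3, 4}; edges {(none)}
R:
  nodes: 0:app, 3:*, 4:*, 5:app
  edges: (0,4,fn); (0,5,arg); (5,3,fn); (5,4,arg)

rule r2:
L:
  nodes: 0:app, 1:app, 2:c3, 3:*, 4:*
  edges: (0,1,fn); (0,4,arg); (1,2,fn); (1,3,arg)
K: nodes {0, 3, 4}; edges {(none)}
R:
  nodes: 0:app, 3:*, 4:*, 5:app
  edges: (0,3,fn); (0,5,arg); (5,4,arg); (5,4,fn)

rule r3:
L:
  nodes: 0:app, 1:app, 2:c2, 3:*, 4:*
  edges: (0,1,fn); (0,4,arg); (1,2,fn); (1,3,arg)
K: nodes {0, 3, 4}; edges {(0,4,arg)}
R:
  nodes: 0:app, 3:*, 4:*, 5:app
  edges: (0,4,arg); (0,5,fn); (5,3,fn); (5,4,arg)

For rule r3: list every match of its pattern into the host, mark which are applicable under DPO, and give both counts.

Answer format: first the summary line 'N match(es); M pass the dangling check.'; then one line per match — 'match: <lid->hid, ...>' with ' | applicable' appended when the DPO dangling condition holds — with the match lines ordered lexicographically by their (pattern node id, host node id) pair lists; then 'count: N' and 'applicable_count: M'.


1 match(es); 0 pass the dangling check.
match: 0->6, 1->2, 2->0, 3->1, 4->5
count: 1
applicable_count: 0


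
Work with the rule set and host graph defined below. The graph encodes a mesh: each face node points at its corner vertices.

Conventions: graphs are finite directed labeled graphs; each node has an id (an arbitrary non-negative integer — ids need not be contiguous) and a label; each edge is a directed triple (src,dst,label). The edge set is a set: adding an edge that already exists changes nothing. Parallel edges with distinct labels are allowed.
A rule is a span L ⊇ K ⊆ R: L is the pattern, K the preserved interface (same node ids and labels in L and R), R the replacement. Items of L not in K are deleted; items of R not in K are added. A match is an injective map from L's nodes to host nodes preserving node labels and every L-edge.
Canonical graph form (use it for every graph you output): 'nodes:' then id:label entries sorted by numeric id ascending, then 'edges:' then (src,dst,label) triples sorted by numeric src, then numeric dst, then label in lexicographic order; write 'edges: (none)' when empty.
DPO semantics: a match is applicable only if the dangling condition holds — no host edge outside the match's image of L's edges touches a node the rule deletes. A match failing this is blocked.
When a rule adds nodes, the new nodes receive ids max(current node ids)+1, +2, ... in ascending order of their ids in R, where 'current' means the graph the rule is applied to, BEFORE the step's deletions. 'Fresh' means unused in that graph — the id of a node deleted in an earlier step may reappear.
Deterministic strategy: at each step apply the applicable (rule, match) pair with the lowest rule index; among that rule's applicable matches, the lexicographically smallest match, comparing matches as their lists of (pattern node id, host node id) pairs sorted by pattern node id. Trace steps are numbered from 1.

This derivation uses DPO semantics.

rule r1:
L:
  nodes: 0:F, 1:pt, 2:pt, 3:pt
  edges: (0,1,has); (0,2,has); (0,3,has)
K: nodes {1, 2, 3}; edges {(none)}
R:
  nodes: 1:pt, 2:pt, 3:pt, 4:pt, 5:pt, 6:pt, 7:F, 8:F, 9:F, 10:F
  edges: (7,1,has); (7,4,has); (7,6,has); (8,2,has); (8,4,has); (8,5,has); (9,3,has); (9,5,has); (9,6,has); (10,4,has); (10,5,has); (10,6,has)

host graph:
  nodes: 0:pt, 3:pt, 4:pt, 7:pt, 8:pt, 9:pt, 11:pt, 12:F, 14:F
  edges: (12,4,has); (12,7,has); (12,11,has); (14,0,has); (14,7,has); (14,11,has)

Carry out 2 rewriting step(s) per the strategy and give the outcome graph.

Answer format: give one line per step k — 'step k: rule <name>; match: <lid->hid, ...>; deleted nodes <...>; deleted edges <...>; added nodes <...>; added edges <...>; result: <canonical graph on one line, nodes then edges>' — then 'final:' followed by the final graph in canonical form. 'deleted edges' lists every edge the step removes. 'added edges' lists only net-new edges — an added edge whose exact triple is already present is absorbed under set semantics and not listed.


step 1: rule r1; match: 0->12, 1->4, 2->7, 3->11; deleted nodes 12; deleted edges (12,4,has); (12,7,has); (12,11,has); added nodes 15, 16, 17, 18, 19, 20, 21; added edges (18,4,has); (18,15,has); (18,17,has); (19,7,has); (19,15,has); (19,16,has); (20,11,has); (20,16,has); (20,17,has); (21,15,has); (21,16,has); (21,17,has); result: nodes: 0:pt, 3:pt, 4:pt, 7:pt, 8:pt, 9:pt, 11:pt, 14:F, 15:pt, 16:pt, 17:pt, 18:F, 19:F, 20:F, 21:F edges: (14,0,has); (14,7,has); (14,11,has); (18,4,has); (18,15,has); (18,17,has); (19,7,has); (19,15,has); (19,16,has); (20,11,has); (20,16,has); (20,17,has); (21,15,has); (21,16,has); (21,17,has)
step 2: rule r1; match: 0->14, 1->0, 2->7, 3->11; deleted nodes 14; deleted edges (14,0,has); (14,7,has); (14,11,has); added nodes 22, 23, 24, 25, 26, 27, 28; added edges (25,0,has); (25,22,has); (25,24,has); (26,7,has); (26,22,has); (26,23,has); (27,11,has); (27,23,has); (27,24,has); (28,22,has); (28,23,has); (28,24,has); result: nodes: 0:pt, 3:pt, 4:pt, 7:pt, 8:pt, 9:pt, 11:pt, 15:pt, 16:pt, 17:pt, 18:F, 19:F, 20:F, 21:F, 22:pt, 23:pt, 24:pt, 25:F, 26:F, 27:F, 28:F edges: (18,4,has); (18,15,has); (18,17,has); (19,7,has); (19,15,has); (19,16,has); (20,11,has); (20,16,has); (20,17,has); (21,15,has); (21,16,has); (21,17,has); (25,0,has); (25,22,has); (25,24,has); (26,7,has); (26,22,has); (26,23,has); (27,11,has); (27,23,has); (27,24,has); (28,22,has); (28,23,has); (28,24,has)
final:
nodes: 0:pt, 3:pt, 4:pt, 7:pt, 8:pt, 9:pt, 11:pt, 15:pt, 16:pt, 17:pt, 18:F, 19:F, 20:F, 21:F, 22:pt, 23:pt, 24:pt, 25:F, 26:F, 27:F, 28:F
edges: (18,4,has); (18,15,has); (18,17,has); (19,7,has); (19,15,has); (19,16,has); (20,11,has); (20,16,has); (20,17,has); (21,15,has); (21,16,has); (21,17,has); (25,0,has); (25,22,has); (25,24,has); (26,7,has); (26,22,has); (26,23,has); (27,11,has); (27,23,has); (27,24,has); (28,22,has); (28,23,has); (28,24,has)


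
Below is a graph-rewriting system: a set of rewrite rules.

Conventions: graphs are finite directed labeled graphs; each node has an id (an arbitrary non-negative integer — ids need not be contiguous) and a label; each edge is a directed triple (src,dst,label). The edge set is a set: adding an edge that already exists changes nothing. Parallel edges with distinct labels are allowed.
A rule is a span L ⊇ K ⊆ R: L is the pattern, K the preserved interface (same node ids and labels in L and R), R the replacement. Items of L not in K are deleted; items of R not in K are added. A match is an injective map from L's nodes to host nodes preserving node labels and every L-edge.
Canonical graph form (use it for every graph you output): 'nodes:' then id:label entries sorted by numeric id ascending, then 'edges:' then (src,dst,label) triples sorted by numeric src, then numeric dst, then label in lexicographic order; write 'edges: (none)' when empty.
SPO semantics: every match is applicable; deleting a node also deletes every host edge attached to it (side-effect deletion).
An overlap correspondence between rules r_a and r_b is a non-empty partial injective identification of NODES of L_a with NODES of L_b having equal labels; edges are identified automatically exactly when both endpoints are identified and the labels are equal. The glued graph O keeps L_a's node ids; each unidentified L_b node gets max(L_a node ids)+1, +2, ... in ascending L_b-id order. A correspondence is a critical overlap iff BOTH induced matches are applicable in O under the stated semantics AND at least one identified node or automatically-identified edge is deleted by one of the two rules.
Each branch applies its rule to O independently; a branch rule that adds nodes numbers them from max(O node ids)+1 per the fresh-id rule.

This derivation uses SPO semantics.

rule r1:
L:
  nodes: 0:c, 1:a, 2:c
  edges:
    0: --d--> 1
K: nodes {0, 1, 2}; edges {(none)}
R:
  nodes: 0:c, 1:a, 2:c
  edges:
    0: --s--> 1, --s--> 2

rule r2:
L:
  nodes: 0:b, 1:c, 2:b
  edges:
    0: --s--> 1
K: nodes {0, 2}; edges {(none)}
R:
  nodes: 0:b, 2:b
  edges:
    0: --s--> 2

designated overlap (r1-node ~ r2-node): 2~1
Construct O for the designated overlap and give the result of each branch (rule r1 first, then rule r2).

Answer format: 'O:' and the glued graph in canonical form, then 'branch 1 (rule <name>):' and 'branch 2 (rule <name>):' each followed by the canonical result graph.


O:
nodes: 0:c, 1:a, 2:c, 3:b, 4:b
edges: (0,1,d); (3,2,s)
branch 1 (rule r1):
nodes: 0:c, 1:a, 2:c, 3:b, 4:b
edges: (0,1,s); (0,2,s); (3,2,s)
branch 2 (rule r2):
nodes: 0:c, 1:a, 3:b, 4:b
edges: (0,1,d); (3,4,s)


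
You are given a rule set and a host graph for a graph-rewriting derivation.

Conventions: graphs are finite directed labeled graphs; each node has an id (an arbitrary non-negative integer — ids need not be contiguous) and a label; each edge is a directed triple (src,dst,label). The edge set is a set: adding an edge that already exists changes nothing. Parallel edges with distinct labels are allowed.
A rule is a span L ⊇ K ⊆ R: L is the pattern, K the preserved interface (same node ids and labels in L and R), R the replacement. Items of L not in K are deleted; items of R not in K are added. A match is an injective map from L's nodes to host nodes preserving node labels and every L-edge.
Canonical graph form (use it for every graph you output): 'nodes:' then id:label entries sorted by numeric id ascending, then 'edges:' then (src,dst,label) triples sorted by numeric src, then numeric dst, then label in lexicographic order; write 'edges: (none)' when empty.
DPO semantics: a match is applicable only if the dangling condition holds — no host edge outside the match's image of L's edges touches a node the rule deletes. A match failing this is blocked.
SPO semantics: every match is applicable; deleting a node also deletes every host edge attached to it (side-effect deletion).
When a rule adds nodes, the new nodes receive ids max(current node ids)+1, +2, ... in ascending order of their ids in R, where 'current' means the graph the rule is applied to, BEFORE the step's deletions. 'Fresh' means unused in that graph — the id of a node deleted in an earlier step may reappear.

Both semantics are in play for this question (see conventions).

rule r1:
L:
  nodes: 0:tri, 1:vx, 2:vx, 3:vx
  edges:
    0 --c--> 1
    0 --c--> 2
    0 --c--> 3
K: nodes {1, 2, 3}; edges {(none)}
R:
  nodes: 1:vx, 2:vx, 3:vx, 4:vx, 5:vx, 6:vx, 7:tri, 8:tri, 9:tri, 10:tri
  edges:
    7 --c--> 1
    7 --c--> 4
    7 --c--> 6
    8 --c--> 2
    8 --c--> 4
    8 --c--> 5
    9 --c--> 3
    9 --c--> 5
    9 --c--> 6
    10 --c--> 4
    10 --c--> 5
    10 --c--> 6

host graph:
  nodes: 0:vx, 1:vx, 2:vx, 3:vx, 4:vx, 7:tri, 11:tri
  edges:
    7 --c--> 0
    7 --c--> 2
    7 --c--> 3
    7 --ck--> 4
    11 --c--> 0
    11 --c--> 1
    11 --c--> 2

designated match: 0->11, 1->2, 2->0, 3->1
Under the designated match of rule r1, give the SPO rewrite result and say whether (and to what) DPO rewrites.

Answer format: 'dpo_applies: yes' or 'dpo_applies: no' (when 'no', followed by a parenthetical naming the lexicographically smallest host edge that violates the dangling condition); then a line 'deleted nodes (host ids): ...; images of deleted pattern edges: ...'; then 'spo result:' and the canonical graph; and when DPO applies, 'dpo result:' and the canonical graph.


dpo_applies: yes
deleted nodes (host ids): 11; images of deleted pattern edges: (11,0,c); (11,1,c); (11,2,c)
spo result:
nodes: 0:vx, 1:vx, 2:vx, 3:vx, 4:vx, 7:tri, 12:vx, 13:vx, 14:vx, 15:tri, 16:tri, 17:tri, 18:tri
edges: (7,0,c); (7,2,c); (7,3,c); (7,4,ck); (15,2,c); (15,12,c); (15,14,c); (16,0,c); (16,12,c); (16,13,c); (17,1,c); (17,13,c); (17,14,c); (18,12,c); (18,13,c); (18,14,c)
dpo result:
nodes: 0:vx, 1:vx, 2:vx, 3:vx, 4:vx, 7:tri, 12:vx, 13:vx, 14:vx, 15:tri, 16:tri, 17:tri, 18:tri
edges: (7,0,c); (7,2,c); (7,3,c); (7,4,ck); (15,2,c); (15,12,c); (15,14,c); (16,0,c); (16,12,c); (16,13,c); (17,1,c); (17,13,c); (17,14,c); (18,12,c); (18,13,c); (18,14,c)


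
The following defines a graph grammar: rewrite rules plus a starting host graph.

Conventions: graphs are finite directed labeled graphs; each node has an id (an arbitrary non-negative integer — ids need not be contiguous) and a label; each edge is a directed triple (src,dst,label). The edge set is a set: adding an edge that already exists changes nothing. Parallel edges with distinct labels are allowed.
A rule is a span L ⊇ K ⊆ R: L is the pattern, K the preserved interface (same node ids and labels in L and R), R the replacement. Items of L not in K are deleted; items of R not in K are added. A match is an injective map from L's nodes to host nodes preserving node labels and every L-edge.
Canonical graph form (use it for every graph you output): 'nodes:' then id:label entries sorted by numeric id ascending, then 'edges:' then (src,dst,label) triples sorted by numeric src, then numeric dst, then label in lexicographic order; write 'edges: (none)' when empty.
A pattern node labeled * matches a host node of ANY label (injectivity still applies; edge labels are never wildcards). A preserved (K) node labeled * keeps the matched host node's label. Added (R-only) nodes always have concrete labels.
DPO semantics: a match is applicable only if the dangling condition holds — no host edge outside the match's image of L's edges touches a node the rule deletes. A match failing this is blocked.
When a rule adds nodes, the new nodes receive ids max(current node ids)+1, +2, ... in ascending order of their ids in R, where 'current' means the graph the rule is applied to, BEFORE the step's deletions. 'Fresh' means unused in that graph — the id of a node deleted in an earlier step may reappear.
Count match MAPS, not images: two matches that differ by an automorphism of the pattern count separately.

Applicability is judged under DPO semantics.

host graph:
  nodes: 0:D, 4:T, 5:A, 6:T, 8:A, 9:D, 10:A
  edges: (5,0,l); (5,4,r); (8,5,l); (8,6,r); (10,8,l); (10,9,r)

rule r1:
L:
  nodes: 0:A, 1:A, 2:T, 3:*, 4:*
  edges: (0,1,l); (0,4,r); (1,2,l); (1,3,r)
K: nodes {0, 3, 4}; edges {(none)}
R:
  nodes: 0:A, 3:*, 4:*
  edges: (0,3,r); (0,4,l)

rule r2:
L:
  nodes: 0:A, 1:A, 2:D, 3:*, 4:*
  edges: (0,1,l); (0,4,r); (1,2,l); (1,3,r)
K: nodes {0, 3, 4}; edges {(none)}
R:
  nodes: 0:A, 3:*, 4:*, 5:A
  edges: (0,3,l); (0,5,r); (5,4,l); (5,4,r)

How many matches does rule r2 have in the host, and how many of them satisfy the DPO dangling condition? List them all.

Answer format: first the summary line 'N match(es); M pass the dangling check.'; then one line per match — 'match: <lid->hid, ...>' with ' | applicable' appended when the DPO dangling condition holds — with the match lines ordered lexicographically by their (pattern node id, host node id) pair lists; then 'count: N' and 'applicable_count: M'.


1 match(es); 1 pass the dangling check.
match: 0->8, 1->5, 2->0, 3->4, 4->6 | applicable
count: 1
applicable_count: 1


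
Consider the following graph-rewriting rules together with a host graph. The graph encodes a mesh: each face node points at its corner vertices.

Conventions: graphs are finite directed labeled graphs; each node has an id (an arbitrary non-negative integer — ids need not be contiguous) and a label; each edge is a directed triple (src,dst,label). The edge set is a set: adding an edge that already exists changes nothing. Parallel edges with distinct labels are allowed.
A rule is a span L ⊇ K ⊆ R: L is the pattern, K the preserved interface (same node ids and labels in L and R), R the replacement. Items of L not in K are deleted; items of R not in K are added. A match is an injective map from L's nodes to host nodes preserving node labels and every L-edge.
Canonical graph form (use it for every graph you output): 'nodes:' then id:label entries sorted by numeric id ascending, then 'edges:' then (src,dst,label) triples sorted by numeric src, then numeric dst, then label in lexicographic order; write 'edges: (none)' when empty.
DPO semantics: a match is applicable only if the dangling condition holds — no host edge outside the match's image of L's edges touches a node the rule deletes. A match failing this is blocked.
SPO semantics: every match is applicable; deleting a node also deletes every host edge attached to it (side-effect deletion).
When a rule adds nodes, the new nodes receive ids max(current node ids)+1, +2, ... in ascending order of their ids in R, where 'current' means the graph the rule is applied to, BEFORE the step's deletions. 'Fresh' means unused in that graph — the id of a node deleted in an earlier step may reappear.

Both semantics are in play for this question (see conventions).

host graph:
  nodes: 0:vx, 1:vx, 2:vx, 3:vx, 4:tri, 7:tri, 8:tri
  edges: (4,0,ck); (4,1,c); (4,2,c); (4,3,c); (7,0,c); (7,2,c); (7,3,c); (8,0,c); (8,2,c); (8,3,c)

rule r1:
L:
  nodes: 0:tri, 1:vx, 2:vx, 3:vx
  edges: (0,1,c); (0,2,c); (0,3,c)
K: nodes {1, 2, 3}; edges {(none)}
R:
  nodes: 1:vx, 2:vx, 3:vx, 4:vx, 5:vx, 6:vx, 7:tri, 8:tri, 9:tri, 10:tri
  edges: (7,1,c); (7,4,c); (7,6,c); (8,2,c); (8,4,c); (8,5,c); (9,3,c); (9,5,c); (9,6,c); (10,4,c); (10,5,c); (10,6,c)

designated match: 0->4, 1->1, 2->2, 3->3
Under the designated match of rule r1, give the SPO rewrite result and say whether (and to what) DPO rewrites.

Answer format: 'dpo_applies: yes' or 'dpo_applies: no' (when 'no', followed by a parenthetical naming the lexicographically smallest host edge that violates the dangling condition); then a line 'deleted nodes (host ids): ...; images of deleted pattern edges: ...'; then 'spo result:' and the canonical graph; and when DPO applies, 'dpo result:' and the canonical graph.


dpo_applies: no
(the rule deletes node 4, which keeps host edge (4,0,ck) outside the match image — the dangling condition fails, DPO blocks; SPO proceeds and side-deletes such edges)
deleted nodes (host ids): 4; images of deleted pattern edges: (4,1,c); (4,2,c); (4,3,c)
spo result:
nodes: 0:vx, 1:vx, 2:vx, 3:vx, 7:tri, 8:tri, 9:vx, 10:vx, 11:vx, 12:tri, 13:tri, 14:tri, 15:tri
edges: (7,0,c); (7,2,c); (7,3,c); (8,0,c); (8,2,c); (8,3,c); (12,1,c); (12,9,c); (12,11,c); (13,2,c); (13,9,c); (13,10,c); (14,3,c); (14,10,c); (14,11,c); (15,9,c); (15,10,c); (15,11,c)


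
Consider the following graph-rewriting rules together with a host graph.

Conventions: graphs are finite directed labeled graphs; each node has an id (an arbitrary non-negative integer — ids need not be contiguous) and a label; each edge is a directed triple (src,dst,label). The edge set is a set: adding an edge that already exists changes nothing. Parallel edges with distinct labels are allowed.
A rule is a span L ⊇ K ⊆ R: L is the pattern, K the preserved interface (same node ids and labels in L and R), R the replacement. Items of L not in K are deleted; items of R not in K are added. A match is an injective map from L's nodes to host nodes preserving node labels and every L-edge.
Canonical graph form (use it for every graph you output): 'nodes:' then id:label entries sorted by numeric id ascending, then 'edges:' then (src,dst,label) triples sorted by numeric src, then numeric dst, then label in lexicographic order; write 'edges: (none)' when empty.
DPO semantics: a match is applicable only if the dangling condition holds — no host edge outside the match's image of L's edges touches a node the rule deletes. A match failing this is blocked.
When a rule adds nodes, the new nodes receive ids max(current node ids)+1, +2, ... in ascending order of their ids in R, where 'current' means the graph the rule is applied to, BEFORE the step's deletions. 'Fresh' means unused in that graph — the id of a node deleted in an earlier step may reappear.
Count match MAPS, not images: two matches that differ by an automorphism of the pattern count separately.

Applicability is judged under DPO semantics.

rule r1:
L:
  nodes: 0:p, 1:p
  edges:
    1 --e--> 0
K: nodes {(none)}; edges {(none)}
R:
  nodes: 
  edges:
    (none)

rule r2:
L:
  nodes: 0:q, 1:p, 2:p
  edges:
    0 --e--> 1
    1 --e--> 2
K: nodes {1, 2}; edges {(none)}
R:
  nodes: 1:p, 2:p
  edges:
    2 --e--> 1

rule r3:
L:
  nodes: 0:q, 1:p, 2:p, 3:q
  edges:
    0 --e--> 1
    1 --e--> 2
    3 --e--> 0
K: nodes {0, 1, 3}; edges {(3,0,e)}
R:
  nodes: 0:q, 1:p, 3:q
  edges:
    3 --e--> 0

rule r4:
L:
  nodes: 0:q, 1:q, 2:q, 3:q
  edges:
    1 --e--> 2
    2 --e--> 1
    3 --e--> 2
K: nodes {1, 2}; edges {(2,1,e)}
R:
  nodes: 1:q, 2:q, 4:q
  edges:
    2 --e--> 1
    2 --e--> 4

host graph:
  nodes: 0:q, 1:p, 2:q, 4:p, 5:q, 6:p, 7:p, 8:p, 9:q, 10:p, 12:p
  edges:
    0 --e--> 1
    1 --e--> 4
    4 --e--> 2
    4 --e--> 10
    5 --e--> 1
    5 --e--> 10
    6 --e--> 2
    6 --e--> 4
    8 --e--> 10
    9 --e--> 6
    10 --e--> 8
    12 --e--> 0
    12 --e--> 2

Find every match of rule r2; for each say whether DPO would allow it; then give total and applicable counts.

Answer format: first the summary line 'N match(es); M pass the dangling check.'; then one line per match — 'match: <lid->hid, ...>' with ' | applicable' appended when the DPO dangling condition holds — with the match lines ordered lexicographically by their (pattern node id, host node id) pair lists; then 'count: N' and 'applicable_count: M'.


4 match(es); 1 pass the dangling check.
match: 0->0, 1->1, 2->4
match: 0->5, 1->1, 2->4
match: 0->5, 1->10, 2->8
match: 0->9, 1->6, 2->4 | applicable
count: 4
applicable_count: 1


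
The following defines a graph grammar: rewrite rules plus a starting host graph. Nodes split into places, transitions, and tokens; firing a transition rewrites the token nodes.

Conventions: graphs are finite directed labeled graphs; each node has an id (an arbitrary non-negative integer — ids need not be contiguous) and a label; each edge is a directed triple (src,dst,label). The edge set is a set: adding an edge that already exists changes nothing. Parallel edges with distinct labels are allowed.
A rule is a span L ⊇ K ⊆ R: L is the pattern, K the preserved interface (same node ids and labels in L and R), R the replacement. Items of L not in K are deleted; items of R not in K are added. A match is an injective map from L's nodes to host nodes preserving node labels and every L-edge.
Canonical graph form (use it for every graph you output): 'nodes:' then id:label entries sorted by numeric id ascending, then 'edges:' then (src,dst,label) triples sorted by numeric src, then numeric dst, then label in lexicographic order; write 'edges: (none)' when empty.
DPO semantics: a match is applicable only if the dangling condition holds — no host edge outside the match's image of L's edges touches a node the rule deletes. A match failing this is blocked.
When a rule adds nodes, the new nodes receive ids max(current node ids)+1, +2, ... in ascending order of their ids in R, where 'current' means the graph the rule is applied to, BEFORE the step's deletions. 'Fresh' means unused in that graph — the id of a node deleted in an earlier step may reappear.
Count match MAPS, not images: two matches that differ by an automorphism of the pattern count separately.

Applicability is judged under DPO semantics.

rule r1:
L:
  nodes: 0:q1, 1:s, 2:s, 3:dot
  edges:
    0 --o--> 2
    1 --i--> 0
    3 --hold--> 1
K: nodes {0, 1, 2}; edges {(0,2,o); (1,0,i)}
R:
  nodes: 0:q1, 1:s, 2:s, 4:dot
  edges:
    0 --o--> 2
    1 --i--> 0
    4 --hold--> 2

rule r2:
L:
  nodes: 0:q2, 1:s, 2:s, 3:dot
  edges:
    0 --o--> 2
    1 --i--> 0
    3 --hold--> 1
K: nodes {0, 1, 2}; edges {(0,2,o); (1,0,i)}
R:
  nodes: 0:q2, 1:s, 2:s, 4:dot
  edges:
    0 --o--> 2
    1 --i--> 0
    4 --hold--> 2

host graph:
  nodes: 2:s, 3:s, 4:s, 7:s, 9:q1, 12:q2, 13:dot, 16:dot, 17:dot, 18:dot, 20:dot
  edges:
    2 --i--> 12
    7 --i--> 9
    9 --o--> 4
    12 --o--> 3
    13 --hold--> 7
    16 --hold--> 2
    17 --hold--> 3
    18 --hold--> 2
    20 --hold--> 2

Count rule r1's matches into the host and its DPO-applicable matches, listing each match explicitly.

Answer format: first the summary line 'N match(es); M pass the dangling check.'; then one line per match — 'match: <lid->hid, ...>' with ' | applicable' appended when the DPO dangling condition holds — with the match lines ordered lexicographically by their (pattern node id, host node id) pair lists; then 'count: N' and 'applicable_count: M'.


1 match(es); 1 pass the dangling check.
match: 0->9, 1->7, 2->4, 3->13 | applicable
count: 1
applicable_count: 1


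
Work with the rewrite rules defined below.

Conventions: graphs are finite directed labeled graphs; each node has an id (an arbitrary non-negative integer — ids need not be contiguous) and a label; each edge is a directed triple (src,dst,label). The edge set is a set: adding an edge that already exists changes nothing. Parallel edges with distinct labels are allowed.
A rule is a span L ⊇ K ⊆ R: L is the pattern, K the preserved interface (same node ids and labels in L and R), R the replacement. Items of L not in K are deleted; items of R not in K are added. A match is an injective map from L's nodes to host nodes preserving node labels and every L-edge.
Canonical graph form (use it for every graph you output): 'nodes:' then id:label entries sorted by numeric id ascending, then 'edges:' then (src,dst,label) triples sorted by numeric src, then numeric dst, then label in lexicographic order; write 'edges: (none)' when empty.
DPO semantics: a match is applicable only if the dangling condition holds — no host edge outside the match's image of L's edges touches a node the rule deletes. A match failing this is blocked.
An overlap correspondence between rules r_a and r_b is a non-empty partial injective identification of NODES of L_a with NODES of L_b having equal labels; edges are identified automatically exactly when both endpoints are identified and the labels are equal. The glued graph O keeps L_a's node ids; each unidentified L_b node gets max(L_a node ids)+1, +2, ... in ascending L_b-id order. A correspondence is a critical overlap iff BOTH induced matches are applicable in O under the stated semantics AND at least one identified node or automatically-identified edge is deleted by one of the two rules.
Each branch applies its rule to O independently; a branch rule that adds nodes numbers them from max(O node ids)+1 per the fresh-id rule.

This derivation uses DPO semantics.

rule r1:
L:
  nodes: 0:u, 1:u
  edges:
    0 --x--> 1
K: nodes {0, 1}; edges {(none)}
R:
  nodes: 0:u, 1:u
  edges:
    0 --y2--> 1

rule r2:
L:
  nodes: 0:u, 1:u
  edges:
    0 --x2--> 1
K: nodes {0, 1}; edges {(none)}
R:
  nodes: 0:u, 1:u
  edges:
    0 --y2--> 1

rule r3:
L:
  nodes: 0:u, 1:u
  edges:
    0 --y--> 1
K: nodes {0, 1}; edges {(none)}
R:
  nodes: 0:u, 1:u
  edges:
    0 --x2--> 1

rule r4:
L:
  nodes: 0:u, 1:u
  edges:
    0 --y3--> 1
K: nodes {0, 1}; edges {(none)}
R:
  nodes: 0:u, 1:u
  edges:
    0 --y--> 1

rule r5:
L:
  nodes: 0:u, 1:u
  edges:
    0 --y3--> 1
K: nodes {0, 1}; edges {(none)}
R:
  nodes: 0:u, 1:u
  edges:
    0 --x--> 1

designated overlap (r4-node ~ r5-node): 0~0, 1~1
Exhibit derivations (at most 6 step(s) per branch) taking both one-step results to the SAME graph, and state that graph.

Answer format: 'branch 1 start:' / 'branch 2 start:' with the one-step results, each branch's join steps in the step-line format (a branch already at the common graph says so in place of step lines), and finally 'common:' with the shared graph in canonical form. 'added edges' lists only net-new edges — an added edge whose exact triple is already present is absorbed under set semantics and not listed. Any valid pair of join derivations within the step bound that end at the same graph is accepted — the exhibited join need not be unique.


branch 1 start:
nodes: 0:u, 1:u
edges: (0,1,y)
branch 2 start:
nodes: 0:u, 1:u
edges: (0,1,x)
branch 1 step 1: rule r3; match: 0->0, 1->1; deleted nodes (none); deleted edges (0,1,y); added nodes (none); added edges (0,1,x2); result: nodes: 0:u, 1:u edges: (0,1,x2)
branch 1 step 2: rule r2; match: 0->0, 1->1; deleted nodes (none); deleted edges (0,1,x2); added nodes (none); added edges (0,1,y2); result: nodes: 0:u, 1:u edges: (0,1,y2)
branch 2 step 1: rule r1; match: 0->0, 1->1; deleted nodes (none); deleted edges (0,1,x); added nodes (none); added edges (0,1,y2); result: nodes: 0:u, 1:u edges: (0,1,y2)
common:
nodes: 0:u, 1:u
edges: (0,1,y2)
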